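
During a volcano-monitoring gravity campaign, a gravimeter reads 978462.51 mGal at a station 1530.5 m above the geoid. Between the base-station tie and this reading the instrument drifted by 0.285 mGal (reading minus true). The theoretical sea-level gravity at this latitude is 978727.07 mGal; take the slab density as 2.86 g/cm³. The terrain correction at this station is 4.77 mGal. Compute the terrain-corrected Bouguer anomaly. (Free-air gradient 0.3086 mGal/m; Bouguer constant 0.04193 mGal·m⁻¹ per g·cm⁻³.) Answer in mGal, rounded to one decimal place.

28.7

Drift-corrected reading = 978462.51 − (0.285) = 978462.225 mGal
Free-air correction = 0.3086 × 1530.5 = 472.31 mGal
Free-air anomaly = 978462.225 − 978727.07 + (472.31) = 207.465 mGal
Bouguer slab correction = 0.04193 × 2.86 × 1530.5 = 183.54 mGal
Simple Bouguer anomaly = 207.465 − (183.54) = 23.925 mGal
Complete Bouguer anomaly = 23.925 + 4.77 = 28.695 mGal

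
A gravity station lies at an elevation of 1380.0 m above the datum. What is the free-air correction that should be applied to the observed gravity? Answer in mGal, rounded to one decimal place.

425.9

Free-air correction = 0.3086 × 1380.0 = 425.9 mGal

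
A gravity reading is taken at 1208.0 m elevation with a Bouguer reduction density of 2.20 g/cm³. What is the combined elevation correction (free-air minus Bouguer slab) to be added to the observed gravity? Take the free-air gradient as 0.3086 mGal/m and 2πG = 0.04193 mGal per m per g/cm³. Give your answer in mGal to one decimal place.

Combined gradient = 0.3086 − 0.04193 × 2.20 = 0.2163540 mGal/m
Combined elevation correction = 0.2163540 × 1208.0 = 261.4 mGal

261.4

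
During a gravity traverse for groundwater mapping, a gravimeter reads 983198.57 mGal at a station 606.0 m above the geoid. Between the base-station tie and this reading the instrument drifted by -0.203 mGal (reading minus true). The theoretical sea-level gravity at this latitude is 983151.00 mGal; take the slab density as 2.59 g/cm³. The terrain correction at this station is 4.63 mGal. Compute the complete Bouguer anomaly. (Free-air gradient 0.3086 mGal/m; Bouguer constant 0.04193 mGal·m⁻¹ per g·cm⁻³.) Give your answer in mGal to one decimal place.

173.6

Drift-corrected reading = 983198.57 − (-0.203) = 983198.773 mGal
Free-air correction = 0.3086 × 606.0 = 187.01 mGal
Free-air anomaly = 983198.773 − 983151.00 + (187.01) = 234.783 mGal
Bouguer slab correction = 0.04193 × 2.59 × 606.0 = 65.81 mGal
Simple Bouguer anomaly = 234.783 − (65.81) = 168.973 mGal
Complete Bouguer anomaly = 168.973 + 4.63 = 173.603 mGal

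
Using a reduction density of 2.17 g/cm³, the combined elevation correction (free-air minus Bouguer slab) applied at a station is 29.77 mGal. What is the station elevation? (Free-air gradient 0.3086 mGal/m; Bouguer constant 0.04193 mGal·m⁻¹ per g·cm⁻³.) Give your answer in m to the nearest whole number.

Combined gradient = 0.3086 − 0.04193 × 2.17 = 0.2176119 mGal/m
h = 29.77 / 0.2176119 = 136.80 m

137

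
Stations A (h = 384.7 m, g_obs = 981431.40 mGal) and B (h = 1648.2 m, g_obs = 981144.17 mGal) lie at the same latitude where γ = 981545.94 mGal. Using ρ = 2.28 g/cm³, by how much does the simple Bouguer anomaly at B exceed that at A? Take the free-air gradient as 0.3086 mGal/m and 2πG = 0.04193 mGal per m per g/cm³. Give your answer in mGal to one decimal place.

Δg_SB(A) = 981431.40 − 981545.94 + 0.3086×384.7 − 0.04193×2.28×384.7 = -32.60 mGal
Δg_SB(B) = 981144.17 − 981545.94 + 0.3086×1648.2 − 0.04193×2.28×1648.2 = -50.70 mGal
Difference = -50.70 − (-32.60) = -18.10 mGal

-18.1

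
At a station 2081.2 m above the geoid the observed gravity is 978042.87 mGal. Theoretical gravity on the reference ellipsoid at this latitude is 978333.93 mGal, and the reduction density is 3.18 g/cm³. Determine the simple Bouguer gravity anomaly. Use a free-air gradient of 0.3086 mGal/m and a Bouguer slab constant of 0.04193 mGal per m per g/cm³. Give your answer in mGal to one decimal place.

Free-air correction = 0.3086 × 2081.2 = 642.26 mGal
Free-air anomaly = 978042.87 − 978333.93 + (642.26) = 351.20 mGal
Bouguer slab correction = 0.04193 × 3.18 × 2081.2 = 277.50 mGal
Simple Bouguer anomaly = 351.20 − (277.50) = 73.70 mGal

73.7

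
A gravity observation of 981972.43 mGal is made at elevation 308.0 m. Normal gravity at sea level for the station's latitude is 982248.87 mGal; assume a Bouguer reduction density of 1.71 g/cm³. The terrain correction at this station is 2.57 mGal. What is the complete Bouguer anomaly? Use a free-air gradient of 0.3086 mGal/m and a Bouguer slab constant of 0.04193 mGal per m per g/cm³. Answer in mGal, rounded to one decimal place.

-200.9

Free-air correction = 0.3086 × 308.0 = 95.05 mGal
Free-air anomaly = 981972.43 − 982248.87 + (95.05) = -181.39 mGal
Bouguer slab correction = 0.04193 × 1.71 × 308.0 = 22.08 mGal
Simple Bouguer anomaly = -181.39 − (22.08) = -203.47 mGal
Complete Bouguer anomaly = -203.47 + 2.57 = -200.90 mGal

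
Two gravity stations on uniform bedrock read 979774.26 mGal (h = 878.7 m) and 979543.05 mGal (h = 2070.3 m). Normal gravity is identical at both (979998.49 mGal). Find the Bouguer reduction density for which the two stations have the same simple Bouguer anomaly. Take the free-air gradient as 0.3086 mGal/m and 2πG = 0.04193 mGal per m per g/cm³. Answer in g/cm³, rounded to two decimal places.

Δg_obs = 979543.05 − 979774.26 = -231.21 mGal over Δh = 2070.3 − 878.7 = 1191.6 m
Equal Bouguer anomalies ⇒ Δg_obs + (0.3086 − 0.04193ρ)·Δh = 0
0.3086 − 0.04193ρ = −Δg_obs/Δh = 0.19403
ρ = (0.3086 − 0.19403) / 0.04193 = 2.73 g/cm³

2.73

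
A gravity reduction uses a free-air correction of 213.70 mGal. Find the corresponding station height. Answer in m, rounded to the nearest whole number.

692

h = 213.70 / 0.3086 = 692.48 m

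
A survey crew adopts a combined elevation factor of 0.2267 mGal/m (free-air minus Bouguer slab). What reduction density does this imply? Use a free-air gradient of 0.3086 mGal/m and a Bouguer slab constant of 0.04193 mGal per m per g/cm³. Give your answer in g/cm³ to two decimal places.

0.2267 = 0.3086 − 0.04193 × ρ
ρ = (0.3086 − 0.2267) / 0.04193 = 1.95 g/cm³

1.95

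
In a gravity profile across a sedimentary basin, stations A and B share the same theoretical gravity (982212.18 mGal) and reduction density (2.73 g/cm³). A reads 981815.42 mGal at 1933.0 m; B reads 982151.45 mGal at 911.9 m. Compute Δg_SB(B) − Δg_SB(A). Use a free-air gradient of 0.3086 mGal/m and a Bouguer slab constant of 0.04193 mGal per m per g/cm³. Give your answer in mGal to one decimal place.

Δg_SB(A) = 981815.42 − 982212.18 + 0.3086×1933.0 − 0.04193×2.73×1933.0 = -21.50 mGal
Δg_SB(B) = 982151.45 − 982212.18 + 0.3086×911.9 − 0.04193×2.73×911.9 = 116.30 mGal
Difference = 116.30 − (-21.50) = 137.80 mGal

137.8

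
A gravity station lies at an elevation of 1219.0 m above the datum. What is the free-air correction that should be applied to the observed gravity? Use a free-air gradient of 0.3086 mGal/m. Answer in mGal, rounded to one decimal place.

Free-air correction = 0.3086 × 1219.0 = 376.2 mGal

376.2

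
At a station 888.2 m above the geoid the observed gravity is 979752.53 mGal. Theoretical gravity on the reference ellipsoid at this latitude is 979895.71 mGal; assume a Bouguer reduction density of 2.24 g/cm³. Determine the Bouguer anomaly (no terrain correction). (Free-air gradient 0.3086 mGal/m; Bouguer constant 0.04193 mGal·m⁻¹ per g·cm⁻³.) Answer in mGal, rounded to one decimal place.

Free-air correction = 0.3086 × 888.2 = 274.10 mGal
Free-air anomaly = 979752.53 − 979895.71 + (274.10) = 130.92 mGal
Bouguer slab correction = 0.04193 × 2.24 × 888.2 = 83.42 mGal
Simple Bouguer anomaly = 130.92 − (83.42) = 47.50 mGal

47.5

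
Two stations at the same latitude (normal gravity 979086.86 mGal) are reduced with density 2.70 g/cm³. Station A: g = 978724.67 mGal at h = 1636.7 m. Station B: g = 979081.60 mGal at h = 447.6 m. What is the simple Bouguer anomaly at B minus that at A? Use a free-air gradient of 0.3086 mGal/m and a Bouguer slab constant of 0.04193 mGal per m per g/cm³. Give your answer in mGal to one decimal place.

124.6

Δg_SB(A) = 978724.67 − 979086.86 + 0.3086×1636.7 − 0.04193×2.70×1636.7 = -42.40 mGal
Δg_SB(B) = 979081.60 − 979086.86 + 0.3086×447.6 − 0.04193×2.70×447.6 = 82.20 mGal
Difference = 82.20 − (-42.40) = 124.60 mGal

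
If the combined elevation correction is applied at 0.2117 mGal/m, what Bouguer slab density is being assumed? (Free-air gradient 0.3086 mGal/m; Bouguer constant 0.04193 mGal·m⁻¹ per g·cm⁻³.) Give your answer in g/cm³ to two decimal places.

0.2117 = 0.3086 − 0.04193 × ρ
ρ = (0.3086 − 0.2117) / 0.04193 = 2.31 g/cm³

2.31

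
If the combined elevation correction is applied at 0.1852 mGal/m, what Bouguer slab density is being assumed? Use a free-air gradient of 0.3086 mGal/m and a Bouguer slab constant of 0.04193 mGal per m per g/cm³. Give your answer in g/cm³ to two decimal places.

2.94

0.1852 = 0.3086 − 0.04193 × ρ
ρ = (0.3086 − 0.1852) / 0.04193 = 2.94 g/cm³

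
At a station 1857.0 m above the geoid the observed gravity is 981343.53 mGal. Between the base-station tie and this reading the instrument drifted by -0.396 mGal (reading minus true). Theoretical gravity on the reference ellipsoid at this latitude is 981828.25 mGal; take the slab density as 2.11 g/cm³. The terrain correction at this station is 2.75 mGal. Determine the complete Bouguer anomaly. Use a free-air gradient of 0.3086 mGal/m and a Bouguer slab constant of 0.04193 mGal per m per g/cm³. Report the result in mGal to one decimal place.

Drift-corrected reading = 981343.53 − (-0.396) = 981343.926 mGal
Free-air correction = 0.3086 × 1857.0 = 573.07 mGal
Free-air anomaly = 981343.926 − 981828.25 + (573.07) = 88.746 mGal
Bouguer slab correction = 0.04193 × 2.11 × 1857.0 = 164.29 mGal
Simple Bouguer anomaly = 88.746 − (164.29) = -75.544 mGal
Complete Bouguer anomaly = -75.544 + 2.75 = -72.794 mGal

-72.8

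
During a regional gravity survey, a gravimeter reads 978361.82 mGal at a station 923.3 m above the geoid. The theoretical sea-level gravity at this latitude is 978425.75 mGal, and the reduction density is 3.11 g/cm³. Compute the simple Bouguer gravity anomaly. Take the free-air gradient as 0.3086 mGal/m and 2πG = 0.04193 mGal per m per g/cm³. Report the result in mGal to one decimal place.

Free-air correction = 0.3086 × 923.3 = 284.93 mGal
Free-air anomaly = 978361.82 − 978425.75 + (284.93) = 221.00 mGal
Bouguer slab correction = 0.04193 × 3.11 × 923.3 = 120.40 mGal
Simple Bouguer anomaly = 221.00 − (120.40) = 100.60 mGal

100.6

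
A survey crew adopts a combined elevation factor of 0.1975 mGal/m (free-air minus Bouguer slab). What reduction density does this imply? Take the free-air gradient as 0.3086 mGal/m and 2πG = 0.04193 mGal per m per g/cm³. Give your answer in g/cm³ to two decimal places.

2.65

0.1975 = 0.3086 − 0.04193 × ρ
ρ = (0.3086 − 0.1975) / 0.04193 = 2.65 g/cm³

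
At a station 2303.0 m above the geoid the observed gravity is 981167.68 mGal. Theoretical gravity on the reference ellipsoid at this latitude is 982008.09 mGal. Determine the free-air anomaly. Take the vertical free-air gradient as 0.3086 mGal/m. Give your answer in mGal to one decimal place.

-129.7

Free-air correction = 0.3086 × 2303.0 = 710.71 mGal
Free-air anomaly = 981167.68 − 982008.09 + (710.71) = -129.70 mGal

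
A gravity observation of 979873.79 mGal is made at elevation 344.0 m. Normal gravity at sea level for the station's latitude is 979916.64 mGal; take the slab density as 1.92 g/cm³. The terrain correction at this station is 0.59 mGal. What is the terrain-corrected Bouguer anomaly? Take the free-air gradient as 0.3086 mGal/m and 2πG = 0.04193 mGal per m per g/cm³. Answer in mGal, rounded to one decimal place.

36.2

Free-air correction = 0.3086 × 344.0 = 106.16 mGal
Free-air anomaly = 979873.79 − 979916.64 + (106.16) = 63.31 mGal
Bouguer slab correction = 0.04193 × 1.92 × 344.0 = 27.69 mGal
Simple Bouguer anomaly = 63.31 − (27.69) = 35.62 mGal
Complete Bouguer anomaly = 35.62 + 0.59 = 36.21 mGal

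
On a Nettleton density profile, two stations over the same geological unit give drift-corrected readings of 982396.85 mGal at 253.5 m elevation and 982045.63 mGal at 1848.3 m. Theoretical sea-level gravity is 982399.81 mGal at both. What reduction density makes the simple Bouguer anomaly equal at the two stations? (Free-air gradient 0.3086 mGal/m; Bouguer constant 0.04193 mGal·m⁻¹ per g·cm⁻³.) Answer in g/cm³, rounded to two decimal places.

Δg_obs = 982045.63 − 982396.85 = -351.22 mGal over Δh = 1848.3 − 253.5 = 1594.8 m
Equal Bouguer anomalies ⇒ Δg_obs + (0.3086 − 0.04193ρ)·Δh = 0
0.3086 − 0.04193ρ = −Δg_obs/Δh = 0.22023
ρ = (0.3086 − 0.22023) / 0.04193 = 2.11 g/cm³

2.11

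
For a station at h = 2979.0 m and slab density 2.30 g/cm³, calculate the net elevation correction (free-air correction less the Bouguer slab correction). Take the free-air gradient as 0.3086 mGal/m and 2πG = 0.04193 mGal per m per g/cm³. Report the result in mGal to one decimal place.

Combined gradient = 0.3086 − 0.04193 × 2.30 = 0.2121610 mGal/m
Combined elevation correction = 0.2121610 × 2979.0 = 632.0 mGal

632.0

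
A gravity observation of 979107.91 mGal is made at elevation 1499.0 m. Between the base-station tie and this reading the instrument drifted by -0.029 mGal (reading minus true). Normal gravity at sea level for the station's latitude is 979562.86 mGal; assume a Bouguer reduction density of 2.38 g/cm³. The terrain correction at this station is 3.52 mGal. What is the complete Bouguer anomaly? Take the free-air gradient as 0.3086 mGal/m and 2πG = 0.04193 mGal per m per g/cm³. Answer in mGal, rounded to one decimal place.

Drift-corrected reading = 979107.91 − (-0.029) = 979107.939 mGal
Free-air correction = 0.3086 × 1499.0 = 462.59 mGal
Free-air anomaly = 979107.939 − 979562.86 + (462.59) = 7.669 mGal
Bouguer slab correction = 0.04193 × 2.38 × 1499.0 = 149.59 mGal
Simple Bouguer anomaly = 7.669 − (149.59) = -141.921 mGal
Complete Bouguer anomaly = -141.921 + 3.52 = -138.401 mGal

-138.4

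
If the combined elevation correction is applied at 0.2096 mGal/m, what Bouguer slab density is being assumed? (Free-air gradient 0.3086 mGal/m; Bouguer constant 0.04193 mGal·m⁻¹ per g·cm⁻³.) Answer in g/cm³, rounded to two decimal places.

0.2096 = 0.3086 − 0.04193 × ρ
ρ = (0.3086 − 0.2096) / 0.04193 = 2.36 g/cm³

2.36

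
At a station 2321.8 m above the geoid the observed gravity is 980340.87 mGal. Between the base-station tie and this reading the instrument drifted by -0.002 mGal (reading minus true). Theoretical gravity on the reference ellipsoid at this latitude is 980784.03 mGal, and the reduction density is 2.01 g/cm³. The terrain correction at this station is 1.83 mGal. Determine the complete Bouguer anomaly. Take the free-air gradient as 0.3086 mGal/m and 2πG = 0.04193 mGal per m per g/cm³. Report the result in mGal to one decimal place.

Drift-corrected reading = 980340.87 − (-0.002) = 980340.872 mGal
Free-air correction = 0.3086 × 2321.8 = 716.51 mGal
Free-air anomaly = 980340.872 − 980784.03 + (716.51) = 273.352 mGal
Bouguer slab correction = 0.04193 × 2.01 × 2321.8 = 195.68 mGal
Simple Bouguer anomaly = 273.352 − (195.68) = 77.672 mGal
Complete Bouguer anomaly = 77.672 + 1.83 = 79.502 mGal

79.5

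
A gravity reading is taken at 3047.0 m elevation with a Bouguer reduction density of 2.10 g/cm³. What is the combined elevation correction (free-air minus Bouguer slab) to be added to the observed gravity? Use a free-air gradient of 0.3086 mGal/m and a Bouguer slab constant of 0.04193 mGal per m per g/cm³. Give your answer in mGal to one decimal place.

Combined gradient = 0.3086 − 0.04193 × 2.10 = 0.2205470 mGal/m
Combined elevation correction = 0.2205470 × 3047.0 = 672.0 mGal

672.0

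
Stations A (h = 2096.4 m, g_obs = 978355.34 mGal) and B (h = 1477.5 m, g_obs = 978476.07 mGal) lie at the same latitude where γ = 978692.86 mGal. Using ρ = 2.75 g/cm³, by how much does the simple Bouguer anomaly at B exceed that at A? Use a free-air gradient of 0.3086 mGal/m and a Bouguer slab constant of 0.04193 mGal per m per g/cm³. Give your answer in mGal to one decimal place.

Δg_SB(A) = 978355.34 − 978692.86 + 0.3086×2096.4 − 0.04193×2.75×2096.4 = 67.70 mGal
Δg_SB(B) = 978476.07 − 978692.86 + 0.3086×1477.5 − 0.04193×2.75×1477.5 = 68.80 mGal
Difference = 68.80 − (67.70) = 1.10 mGal

1.1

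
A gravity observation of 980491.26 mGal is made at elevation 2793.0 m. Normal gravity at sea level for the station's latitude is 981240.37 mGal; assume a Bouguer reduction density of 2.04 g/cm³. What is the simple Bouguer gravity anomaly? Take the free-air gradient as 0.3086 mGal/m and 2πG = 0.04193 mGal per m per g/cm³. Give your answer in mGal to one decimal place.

Free-air correction = 0.3086 × 2793.0 = 861.92 mGal
Free-air anomaly = 980491.26 − 981240.37 + (861.92) = 112.81 mGal
Bouguer slab correction = 0.04193 × 2.04 × 2793.0 = 238.91 mGal
Simple Bouguer anomaly = 112.81 − (238.91) = -126.10 mGal

-126.1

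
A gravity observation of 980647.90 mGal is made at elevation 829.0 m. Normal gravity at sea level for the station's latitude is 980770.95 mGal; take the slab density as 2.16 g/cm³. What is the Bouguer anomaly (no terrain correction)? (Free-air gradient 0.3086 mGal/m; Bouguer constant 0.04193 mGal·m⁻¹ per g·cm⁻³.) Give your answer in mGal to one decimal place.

57.7

Free-air correction = 0.3086 × 829.0 = 255.83 mGal
Free-air anomaly = 980647.90 − 980770.95 + (255.83) = 132.78 mGal
Bouguer slab correction = 0.04193 × 2.16 × 829.0 = 75.08 mGal
Simple Bouguer anomaly = 132.78 − (75.08) = 57.70 mGal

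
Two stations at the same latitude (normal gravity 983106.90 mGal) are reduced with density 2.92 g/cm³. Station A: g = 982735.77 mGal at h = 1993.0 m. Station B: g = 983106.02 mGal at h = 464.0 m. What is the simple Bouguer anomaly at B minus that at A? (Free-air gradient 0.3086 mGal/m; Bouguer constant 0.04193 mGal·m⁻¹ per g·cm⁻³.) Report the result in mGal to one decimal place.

85.6

Δg_SB(A) = 982735.77 − 983106.90 + 0.3086×1993.0 − 0.04193×2.92×1993.0 = -0.10 mGal
Δg_SB(B) = 983106.02 − 983106.90 + 0.3086×464.0 − 0.04193×2.92×464.0 = 85.50 mGal
Difference = 85.50 − (-0.10) = 85.60 mGal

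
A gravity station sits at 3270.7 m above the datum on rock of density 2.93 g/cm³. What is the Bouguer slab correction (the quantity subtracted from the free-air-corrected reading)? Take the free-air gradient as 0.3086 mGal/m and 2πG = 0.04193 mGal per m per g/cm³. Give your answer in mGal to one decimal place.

401.8

Bouguer slab correction = 0.04193 × 2.93 × 3270.7 = 401.8 mGal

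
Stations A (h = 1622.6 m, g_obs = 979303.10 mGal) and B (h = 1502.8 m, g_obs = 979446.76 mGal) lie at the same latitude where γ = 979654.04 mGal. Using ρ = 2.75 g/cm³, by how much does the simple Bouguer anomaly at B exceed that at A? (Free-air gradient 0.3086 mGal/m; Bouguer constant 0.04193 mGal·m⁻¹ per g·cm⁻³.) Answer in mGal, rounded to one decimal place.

120.5

Δg_SB(A) = 979303.10 − 979654.04 + 0.3086×1622.6 − 0.04193×2.75×1622.6 = -37.30 mGal
Δg_SB(B) = 979446.76 − 979654.04 + 0.3086×1502.8 − 0.04193×2.75×1502.8 = 83.20 mGal
Difference = 83.20 − (-37.30) = 120.50 mGal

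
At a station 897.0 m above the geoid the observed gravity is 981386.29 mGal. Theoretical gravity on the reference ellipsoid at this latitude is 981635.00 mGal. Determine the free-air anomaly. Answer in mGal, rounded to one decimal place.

Free-air correction = 0.3086 × 897.0 = 276.81 mGal
Free-air anomaly = 981386.29 − 981635.00 + (276.81) = 28.10 mGal

28.1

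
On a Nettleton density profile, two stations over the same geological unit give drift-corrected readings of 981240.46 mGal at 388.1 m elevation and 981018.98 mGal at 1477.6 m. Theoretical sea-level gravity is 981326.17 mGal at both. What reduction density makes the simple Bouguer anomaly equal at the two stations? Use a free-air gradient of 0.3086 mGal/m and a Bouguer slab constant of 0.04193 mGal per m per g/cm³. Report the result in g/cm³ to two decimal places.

2.51

Δg_obs = 981018.98 − 981240.46 = -221.48 mGal over Δh = 1477.6 − 388.1 = 1089.5 m
Equal Bouguer anomalies ⇒ Δg_obs + (0.3086 − 0.04193ρ)·Δh = 0
0.3086 − 0.04193ρ = −Δg_obs/Δh = 0.20329
ρ = (0.3086 − 0.20329) / 0.04193 = 2.51 g/cm³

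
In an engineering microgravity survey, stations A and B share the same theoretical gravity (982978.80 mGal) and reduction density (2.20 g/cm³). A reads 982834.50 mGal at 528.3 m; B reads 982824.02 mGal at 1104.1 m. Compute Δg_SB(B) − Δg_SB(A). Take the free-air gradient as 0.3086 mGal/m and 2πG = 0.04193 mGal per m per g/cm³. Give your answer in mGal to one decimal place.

Δg_SB(A) = 982834.50 − 982978.80 + 0.3086×528.3 − 0.04193×2.20×528.3 = -30.00 mGal
Δg_SB(B) = 982824.02 − 982978.80 + 0.3086×1104.1 − 0.04193×2.20×1104.1 = 84.10 mGal
Difference = 84.10 − (-30.00) = 114.10 mGal

114.1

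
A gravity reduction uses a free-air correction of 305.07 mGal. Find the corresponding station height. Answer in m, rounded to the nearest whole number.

h = 305.07 / 0.3086 = 988.56 m

989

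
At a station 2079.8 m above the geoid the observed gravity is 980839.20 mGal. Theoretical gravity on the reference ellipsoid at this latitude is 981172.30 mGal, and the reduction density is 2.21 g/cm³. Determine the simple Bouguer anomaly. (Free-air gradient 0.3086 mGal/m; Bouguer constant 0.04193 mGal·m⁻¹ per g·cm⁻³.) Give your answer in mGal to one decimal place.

116.0

Free-air correction = 0.3086 × 2079.8 = 641.83 mGal
Free-air anomaly = 980839.20 − 981172.30 + (641.83) = 308.73 mGal
Bouguer slab correction = 0.04193 × 2.21 × 2079.8 = 192.73 mGal
Simple Bouguer anomaly = 308.73 − (192.73) = 116.00 mGal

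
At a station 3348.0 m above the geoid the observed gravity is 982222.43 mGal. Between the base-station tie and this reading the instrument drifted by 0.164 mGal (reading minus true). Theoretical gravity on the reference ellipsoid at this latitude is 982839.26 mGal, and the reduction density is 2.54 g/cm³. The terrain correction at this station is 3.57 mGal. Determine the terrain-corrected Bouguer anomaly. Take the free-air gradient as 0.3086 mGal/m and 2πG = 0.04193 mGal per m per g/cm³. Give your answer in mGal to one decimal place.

Drift-corrected reading = 982222.43 − (0.164) = 982222.266 mGal
Free-air correction = 0.3086 × 3348.0 = 1033.19 mGal
Free-air anomaly = 982222.266 − 982839.26 + (1033.19) = 416.196 mGal
Bouguer slab correction = 0.04193 × 2.54 × 3348.0 = 356.57 mGal
Simple Bouguer anomaly = 416.196 − (356.57) = 59.626 mGal
Complete Bouguer anomaly = 59.626 + 3.57 = 63.196 mGal

63.2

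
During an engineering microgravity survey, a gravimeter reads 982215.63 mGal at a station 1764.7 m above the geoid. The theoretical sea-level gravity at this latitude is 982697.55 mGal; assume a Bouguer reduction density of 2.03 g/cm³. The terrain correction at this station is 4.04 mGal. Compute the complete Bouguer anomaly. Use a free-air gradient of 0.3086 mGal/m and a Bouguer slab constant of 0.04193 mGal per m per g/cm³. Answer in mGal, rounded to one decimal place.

Free-air correction = 0.3086 × 1764.7 = 544.59 mGal
Free-air anomaly = 982215.63 − 982697.55 + (544.59) = 62.67 mGal
Bouguer slab correction = 0.04193 × 2.03 × 1764.7 = 150.21 mGal
Simple Bouguer anomaly = 62.67 − (150.21) = -87.54 mGal
Complete Bouguer anomaly = -87.54 + 4.04 = -83.50 mGal

-83.5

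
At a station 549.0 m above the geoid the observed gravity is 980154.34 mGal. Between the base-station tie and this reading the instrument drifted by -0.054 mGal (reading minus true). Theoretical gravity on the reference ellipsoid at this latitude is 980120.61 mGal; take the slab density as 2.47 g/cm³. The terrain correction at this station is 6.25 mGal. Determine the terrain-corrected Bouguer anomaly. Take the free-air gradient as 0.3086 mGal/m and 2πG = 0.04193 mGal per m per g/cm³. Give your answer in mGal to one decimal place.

Drift-corrected reading = 980154.34 − (-0.054) = 980154.394 mGal
Free-air correction = 0.3086 × 549.0 = 169.42 mGal
Free-air anomaly = 980154.394 − 980120.61 + (169.42) = 203.204 mGal
Bouguer slab correction = 0.04193 × 2.47 × 549.0 = 56.86 mGal
Simple Bouguer anomaly = 203.204 − (56.86) = 146.344 mGal
Complete Bouguer anomaly = 146.344 + 6.25 = 152.594 mGal

152.6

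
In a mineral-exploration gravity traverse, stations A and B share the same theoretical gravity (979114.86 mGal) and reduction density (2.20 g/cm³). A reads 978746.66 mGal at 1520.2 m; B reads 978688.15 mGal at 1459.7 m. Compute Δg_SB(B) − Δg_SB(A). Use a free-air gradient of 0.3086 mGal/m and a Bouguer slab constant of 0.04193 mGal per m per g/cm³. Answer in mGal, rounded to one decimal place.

Δg_SB(A) = 978746.66 − 979114.86 + 0.3086×1520.2 − 0.04193×2.20×1520.2 = -39.30 mGal
Δg_SB(B) = 978688.15 − 979114.86 + 0.3086×1459.7 − 0.04193×2.20×1459.7 = -110.90 mGal
Difference = -110.90 − (-39.30) = -71.60 mGal

-71.6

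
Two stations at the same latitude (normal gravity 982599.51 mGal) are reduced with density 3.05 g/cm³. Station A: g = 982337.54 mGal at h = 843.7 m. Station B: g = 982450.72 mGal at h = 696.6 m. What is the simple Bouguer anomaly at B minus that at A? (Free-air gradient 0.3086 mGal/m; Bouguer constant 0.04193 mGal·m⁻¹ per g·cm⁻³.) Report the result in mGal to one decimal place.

86.6

Δg_SB(A) = 982337.54 − 982599.51 + 0.3086×843.7 − 0.04193×3.05×843.7 = -109.50 mGal
Δg_SB(B) = 982450.72 − 982599.51 + 0.3086×696.6 − 0.04193×3.05×696.6 = -22.90 mGal
Difference = -22.90 − (-109.50) = 86.60 mGal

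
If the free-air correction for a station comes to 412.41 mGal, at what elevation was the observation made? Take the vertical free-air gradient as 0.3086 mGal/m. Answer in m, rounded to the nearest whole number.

h = 412.41 / 0.3086 = 1336.39 m

1336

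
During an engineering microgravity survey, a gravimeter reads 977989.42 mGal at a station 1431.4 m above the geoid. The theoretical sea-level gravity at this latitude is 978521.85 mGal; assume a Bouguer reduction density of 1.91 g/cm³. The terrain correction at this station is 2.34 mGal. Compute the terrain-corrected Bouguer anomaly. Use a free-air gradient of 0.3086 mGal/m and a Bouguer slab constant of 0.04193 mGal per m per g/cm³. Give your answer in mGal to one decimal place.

-203.0

Free-air correction = 0.3086 × 1431.4 = 441.73 mGal
Free-air anomaly = 977989.42 − 978521.85 + (441.73) = -90.70 mGal
Bouguer slab correction = 0.04193 × 1.91 × 1431.4 = 114.64 mGal
Simple Bouguer anomaly = -90.70 − (114.64) = -205.34 mGal
Complete Bouguer anomaly = -205.34 + 2.34 = -203.00 mGal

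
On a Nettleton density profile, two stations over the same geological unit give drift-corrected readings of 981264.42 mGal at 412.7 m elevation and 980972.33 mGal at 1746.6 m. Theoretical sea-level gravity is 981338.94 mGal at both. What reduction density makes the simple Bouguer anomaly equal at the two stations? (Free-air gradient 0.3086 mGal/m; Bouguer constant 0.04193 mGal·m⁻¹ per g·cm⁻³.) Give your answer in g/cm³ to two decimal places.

2.14

Δg_obs = 980972.33 − 981264.42 = -292.09 mGal over Δh = 1746.6 − 412.7 = 1333.9 m
Equal Bouguer anomalies ⇒ Δg_obs + (0.3086 − 0.04193ρ)·Δh = 0
0.3086 − 0.04193ρ = −Δg_obs/Δh = 0.21897
ρ = (0.3086 − 0.21897) / 0.04193 = 2.14 g/cm³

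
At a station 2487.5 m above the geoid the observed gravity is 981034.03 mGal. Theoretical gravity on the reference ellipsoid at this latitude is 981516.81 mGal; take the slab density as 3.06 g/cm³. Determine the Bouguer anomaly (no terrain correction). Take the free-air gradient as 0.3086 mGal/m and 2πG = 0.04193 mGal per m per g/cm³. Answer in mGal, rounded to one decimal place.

Free-air correction = 0.3086 × 2487.5 = 767.64 mGal
Free-air anomaly = 981034.03 − 981516.81 + (767.64) = 284.86 mGal
Bouguer slab correction = 0.04193 × 3.06 × 2487.5 = 319.16 mGal
Simple Bouguer anomaly = 284.86 − (319.16) = -34.30 mGal

-34.3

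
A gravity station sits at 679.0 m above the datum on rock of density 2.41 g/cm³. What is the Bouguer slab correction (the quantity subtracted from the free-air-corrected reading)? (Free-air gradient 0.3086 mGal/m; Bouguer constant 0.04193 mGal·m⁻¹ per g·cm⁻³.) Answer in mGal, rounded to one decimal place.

Bouguer slab correction = 0.04193 × 2.41 × 679.0 = 68.6 mGal

68.6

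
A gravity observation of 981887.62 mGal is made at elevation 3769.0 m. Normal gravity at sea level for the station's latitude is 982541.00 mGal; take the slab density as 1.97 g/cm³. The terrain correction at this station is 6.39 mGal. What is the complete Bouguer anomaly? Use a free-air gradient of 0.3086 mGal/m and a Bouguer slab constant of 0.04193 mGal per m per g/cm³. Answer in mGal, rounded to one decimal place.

204.8

Free-air correction = 0.3086 × 3769.0 = 1163.11 mGal
Free-air anomaly = 981887.62 − 982541.00 + (1163.11) = 509.73 mGal
Bouguer slab correction = 0.04193 × 1.97 × 3769.0 = 311.33 mGal
Simple Bouguer anomaly = 509.73 − (311.33) = 198.40 mGal
Complete Bouguer anomaly = 198.40 + 6.39 = 204.79 mGal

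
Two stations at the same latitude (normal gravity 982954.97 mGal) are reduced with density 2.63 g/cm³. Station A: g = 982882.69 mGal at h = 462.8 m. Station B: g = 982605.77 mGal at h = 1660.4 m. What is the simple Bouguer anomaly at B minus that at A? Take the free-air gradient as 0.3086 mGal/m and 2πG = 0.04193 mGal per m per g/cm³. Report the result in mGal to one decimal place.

-39.4

Δg_SB(A) = 982882.69 − 982954.97 + 0.3086×462.8 − 0.04193×2.63×462.8 = 19.50 mGal
Δg_SB(B) = 982605.77 − 982954.97 + 0.3086×1660.4 − 0.04193×2.63×1660.4 = -19.90 mGal
Difference = -19.90 − (19.50) = -39.40 mGal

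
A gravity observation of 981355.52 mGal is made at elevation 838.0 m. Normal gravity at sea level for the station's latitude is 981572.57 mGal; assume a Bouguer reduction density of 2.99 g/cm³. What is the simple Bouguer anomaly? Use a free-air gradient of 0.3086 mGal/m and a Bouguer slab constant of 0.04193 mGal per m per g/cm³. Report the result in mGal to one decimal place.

-63.5

Free-air correction = 0.3086 × 838.0 = 258.61 mGal
Free-air anomaly = 981355.52 − 981572.57 + (258.61) = 41.56 mGal
Bouguer slab correction = 0.04193 × 2.99 × 838.0 = 105.06 mGal
Simple Bouguer anomaly = 41.56 − (105.06) = -63.50 mGal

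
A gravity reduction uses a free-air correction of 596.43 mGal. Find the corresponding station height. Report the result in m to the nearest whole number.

h = 596.43 / 0.3086 = 1932.70 m

1933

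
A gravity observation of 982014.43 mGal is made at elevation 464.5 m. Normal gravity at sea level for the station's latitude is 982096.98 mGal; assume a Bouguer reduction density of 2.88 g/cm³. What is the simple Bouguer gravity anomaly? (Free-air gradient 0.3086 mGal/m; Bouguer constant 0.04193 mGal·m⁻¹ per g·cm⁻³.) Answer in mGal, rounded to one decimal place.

Free-air correction = 0.3086 × 464.5 = 143.34 mGal
Free-air anomaly = 982014.43 − 982096.98 + (143.34) = 60.79 mGal
Bouguer slab correction = 0.04193 × 2.88 × 464.5 = 56.09 mGal
Simple Bouguer anomaly = 60.79 − (56.09) = 4.70 mGal

4.7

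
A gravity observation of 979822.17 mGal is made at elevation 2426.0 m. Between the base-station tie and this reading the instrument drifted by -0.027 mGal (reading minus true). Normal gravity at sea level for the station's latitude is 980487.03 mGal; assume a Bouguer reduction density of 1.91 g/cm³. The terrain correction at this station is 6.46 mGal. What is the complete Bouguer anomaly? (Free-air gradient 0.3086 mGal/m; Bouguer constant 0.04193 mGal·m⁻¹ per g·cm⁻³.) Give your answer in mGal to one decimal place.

-104.0

Drift-corrected reading = 979822.17 − (-0.027) = 979822.197 mGal
Free-air correction = 0.3086 × 2426.0 = 748.66 mGal
Free-air anomaly = 979822.197 − 980487.03 + (748.66) = 83.827 mGal
Bouguer slab correction = 0.04193 × 1.91 × 2426.0 = 194.29 mGal
Simple Bouguer anomaly = 83.827 − (194.29) = -110.463 mGal
Complete Bouguer anomaly = -110.463 + 6.46 = -104.003 mGal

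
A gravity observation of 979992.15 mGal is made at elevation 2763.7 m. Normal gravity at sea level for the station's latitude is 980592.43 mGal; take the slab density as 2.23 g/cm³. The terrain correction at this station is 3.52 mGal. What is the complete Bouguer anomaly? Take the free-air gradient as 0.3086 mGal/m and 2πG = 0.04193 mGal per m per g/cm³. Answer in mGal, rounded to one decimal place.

Free-air correction = 0.3086 × 2763.7 = 852.88 mGal
Free-air anomaly = 979992.15 − 980592.43 + (852.88) = 252.60 mGal
Bouguer slab correction = 0.04193 × 2.23 × 2763.7 = 258.42 mGal
Simple Bouguer anomaly = 252.60 − (258.42) = -5.82 mGal
Complete Bouguer anomaly = -5.82 + 3.52 = -2.30 mGal

-2.3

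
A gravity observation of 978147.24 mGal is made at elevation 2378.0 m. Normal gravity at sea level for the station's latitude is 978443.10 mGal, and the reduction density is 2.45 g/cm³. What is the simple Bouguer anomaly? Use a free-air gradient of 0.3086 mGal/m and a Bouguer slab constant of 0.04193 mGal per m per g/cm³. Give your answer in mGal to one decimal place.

193.7

Free-air correction = 0.3086 × 2378.0 = 733.85 mGal
Free-air anomaly = 978147.24 − 978443.10 + (733.85) = 437.99 mGal
Bouguer slab correction = 0.04193 × 2.45 × 2378.0 = 244.29 mGal
Simple Bouguer anomaly = 437.99 − (244.29) = 193.70 mGal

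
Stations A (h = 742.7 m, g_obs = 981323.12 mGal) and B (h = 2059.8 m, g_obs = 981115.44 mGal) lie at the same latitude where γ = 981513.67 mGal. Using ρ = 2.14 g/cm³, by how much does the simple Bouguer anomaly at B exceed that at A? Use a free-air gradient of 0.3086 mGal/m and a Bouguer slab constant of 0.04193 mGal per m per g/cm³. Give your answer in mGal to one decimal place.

80.6

Δg_SB(A) = 981323.12 − 981513.67 + 0.3086×742.7 − 0.04193×2.14×742.7 = -28.00 mGal
Δg_SB(B) = 981115.44 − 981513.67 + 0.3086×2059.8 − 0.04193×2.14×2059.8 = 52.60 mGal
Difference = 52.60 − (-28.00) = 80.60 mGal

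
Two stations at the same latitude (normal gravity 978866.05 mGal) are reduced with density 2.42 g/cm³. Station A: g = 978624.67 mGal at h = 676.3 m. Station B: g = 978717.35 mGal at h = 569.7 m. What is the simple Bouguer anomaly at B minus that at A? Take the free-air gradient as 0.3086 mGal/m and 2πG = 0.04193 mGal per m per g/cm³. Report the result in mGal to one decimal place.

Δg_SB(A) = 978624.67 − 978866.05 + 0.3086×676.3 − 0.04193×2.42×676.3 = -101.30 mGal
Δg_SB(B) = 978717.35 − 978866.05 + 0.3086×569.7 − 0.04193×2.42×569.7 = -30.70 mGal
Difference = -30.70 − (-101.30) = 70.60 mGal

70.6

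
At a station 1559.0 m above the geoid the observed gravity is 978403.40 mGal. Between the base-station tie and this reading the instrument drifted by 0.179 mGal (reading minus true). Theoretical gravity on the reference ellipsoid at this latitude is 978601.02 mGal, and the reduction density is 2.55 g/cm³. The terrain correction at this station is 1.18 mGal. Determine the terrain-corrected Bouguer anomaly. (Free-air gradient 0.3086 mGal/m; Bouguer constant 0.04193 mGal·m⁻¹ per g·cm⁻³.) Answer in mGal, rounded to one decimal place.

117.8

Drift-corrected reading = 978403.40 − (0.179) = 978403.221 mGal
Free-air correction = 0.3086 × 1559.0 = 481.11 mGal
Free-air anomaly = 978403.221 − 978601.02 + (481.11) = 283.311 mGal
Bouguer slab correction = 0.04193 × 2.55 × 1559.0 = 166.69 mGal
Simple Bouguer anomaly = 283.311 − (166.69) = 116.621 mGal
Complete Bouguer anomaly = 116.621 + 1.18 = 117.801 mGal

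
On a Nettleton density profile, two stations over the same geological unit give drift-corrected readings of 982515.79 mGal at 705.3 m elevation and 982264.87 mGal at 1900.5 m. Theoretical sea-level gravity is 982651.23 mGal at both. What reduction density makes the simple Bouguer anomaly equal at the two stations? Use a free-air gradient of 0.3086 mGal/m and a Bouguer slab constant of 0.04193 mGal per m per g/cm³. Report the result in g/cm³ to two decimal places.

Δg_obs = 982264.87 − 982515.79 = -250.92 mGal over Δh = 1900.5 − 705.3 = 1195.2 m
Equal Bouguer anomalies ⇒ Δg_obs + (0.3086 − 0.04193ρ)·Δh = 0
0.3086 − 0.04193ρ = −Δg_obs/Δh = 0.20994
ρ = (0.3086 − 0.20994) / 0.04193 = 2.35 g/cm³

2.35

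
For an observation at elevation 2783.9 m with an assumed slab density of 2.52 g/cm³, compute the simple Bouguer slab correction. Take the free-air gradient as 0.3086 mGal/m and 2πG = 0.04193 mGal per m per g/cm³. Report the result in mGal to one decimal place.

Bouguer slab correction = 0.04193 × 2.52 × 2783.9 = 294.2 mGal

294.2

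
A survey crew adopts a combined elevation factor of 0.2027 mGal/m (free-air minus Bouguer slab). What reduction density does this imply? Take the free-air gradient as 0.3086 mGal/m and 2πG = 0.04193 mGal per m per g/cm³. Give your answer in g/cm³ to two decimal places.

0.2027 = 0.3086 − 0.04193 × ρ
ρ = (0.3086 − 0.2027) / 0.04193 = 2.53 g/cm³

2.53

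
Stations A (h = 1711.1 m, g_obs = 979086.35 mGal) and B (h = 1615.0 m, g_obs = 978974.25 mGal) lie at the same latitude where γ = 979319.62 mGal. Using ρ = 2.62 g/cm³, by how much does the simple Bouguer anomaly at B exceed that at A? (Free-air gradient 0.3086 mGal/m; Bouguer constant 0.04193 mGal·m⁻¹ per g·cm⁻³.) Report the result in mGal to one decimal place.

Δg_SB(A) = 979086.35 − 979319.62 + 0.3086×1711.1 − 0.04193×2.62×1711.1 = 106.80 mGal
Δg_SB(B) = 978974.25 − 979319.62 + 0.3086×1615.0 − 0.04193×2.62×1615.0 = -24.40 mGal
Difference = -24.40 − (106.80) = -131.20 mGal

-131.2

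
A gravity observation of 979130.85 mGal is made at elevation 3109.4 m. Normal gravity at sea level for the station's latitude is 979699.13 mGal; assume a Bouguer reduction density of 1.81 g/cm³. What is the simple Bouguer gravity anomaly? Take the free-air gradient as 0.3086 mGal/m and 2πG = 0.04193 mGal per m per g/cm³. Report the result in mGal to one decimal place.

155.3

Free-air correction = 0.3086 × 3109.4 = 959.56 mGal
Free-air anomaly = 979130.85 − 979699.13 + (959.56) = 391.28 mGal
Bouguer slab correction = 0.04193 × 1.81 × 3109.4 = 235.98 mGal
Simple Bouguer anomaly = 391.28 − (235.98) = 155.30 mGal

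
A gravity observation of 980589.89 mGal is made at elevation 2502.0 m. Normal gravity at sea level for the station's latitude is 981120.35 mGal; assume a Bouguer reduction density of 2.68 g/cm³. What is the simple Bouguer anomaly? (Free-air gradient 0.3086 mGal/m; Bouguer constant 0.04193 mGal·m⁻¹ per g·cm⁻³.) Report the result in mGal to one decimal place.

Free-air correction = 0.3086 × 2502.0 = 772.12 mGal
Free-air anomaly = 980589.89 − 981120.35 + (772.12) = 241.66 mGal
Bouguer slab correction = 0.04193 × 2.68 × 2502.0 = 281.16 mGal
Simple Bouguer anomaly = 241.66 − (281.16) = -39.50 mGal

-39.5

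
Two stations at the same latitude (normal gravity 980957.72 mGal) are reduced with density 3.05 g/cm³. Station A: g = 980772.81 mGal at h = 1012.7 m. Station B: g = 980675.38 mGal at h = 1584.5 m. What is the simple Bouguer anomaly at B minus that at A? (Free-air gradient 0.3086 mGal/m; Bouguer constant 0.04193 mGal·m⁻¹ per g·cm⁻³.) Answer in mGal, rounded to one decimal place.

5.9

Δg_SB(A) = 980772.81 − 980957.72 + 0.3086×1012.7 − 0.04193×3.05×1012.7 = -1.90 mGal
Δg_SB(B) = 980675.38 − 980957.72 + 0.3086×1584.5 − 0.04193×3.05×1584.5 = 4.00 mGal
Difference = 4.00 − (-1.90) = 5.90 mGal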